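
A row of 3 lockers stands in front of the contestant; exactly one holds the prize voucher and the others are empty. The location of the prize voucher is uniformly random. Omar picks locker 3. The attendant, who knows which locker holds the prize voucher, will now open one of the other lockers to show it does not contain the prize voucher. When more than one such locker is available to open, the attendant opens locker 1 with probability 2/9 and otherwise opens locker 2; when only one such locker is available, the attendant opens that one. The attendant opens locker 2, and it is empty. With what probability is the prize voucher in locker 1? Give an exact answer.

Condition on the true location of the prize voucher.
If it is in locker 1 (prior 1/3): only locker 2 is available, probability 1; weight (1/3)·1 = 1/3.
If it is in locker 2 (prior 1/3): the attendant opened locker 2, so this case is ruled out; weight (1/3)·0 = 0.
If it is in locker 3 (prior 1/3): locker 1 is available but not opened, probability 7/9; weight (1/3)·(7/9) = 7/27.
The weights sum to 16/27.
So P(the prize voucher in locker 1 | the attendant opened locker 2) = (1/3) / (16/27) = 9/16.

9/16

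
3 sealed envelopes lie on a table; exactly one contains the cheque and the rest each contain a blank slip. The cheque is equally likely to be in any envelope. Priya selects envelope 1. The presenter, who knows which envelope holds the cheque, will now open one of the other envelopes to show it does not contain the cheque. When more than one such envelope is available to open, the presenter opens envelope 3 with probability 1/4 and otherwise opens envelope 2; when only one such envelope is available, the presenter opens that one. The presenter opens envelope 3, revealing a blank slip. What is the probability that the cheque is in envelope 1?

Apply Bayes' rule, conditioning on where the cheque actually is.
If it is in envelope 1 (prior 1/3): envelope 3 is available, opened with probability 1/4; weight (1/3)·(1/4) = 1/12.
If it is in envelope 2 (prior 1/3): only envelope 3 is available, probability 1; weight (1/3)·1 = 1/3.
If it is in envelope 3 (prior 1/3): the presenter opened envelope 3, so this case is ruled out; weight (1/3)·0 = 0.
The weights sum to 5/12.
So P(the cheque in envelope 1 | the presenter opened envelope 3) = (1/12) / (5/12) = 1/5.

1/5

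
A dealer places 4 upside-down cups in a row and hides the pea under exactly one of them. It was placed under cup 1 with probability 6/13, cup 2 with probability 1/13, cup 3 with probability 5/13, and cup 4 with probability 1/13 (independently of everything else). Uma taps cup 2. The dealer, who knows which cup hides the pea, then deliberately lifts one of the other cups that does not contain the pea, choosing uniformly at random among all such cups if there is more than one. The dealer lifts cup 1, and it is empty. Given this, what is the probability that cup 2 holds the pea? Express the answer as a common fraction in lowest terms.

Apply Bayes' rule, conditioning on where the pea actually is.
If it is under cup 1 (prior 6/13): the dealer opened cup 1, so this case is ruled out; weight (6/13)·0 = 0.
If it is under cup 2 (prior 1/13): the dealer has 3 equally likely choices, so probability 1/3; weight (1/13)·(1/3) = 1/39.
If it is under cup 3 (prior 5/13): the dealer has 2 equally likely choices, so probability 1/2; weight (5/13)·(1/2) = 5/26.
If it is under cup 4 (prior 1/13): the dealer has 2 equally likely choices, so probability 1/2; weight (1/13)·(1/2) = 1/26.
The weights sum to 10/39.
So P(the pea under cup 2 | the dealer opened cup 1) = (1/39) / (10/39) = 1/10.

1/10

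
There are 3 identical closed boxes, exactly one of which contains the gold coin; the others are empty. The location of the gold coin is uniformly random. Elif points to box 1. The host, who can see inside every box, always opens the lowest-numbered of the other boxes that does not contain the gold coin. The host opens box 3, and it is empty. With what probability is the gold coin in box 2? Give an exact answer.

1

Condition on the true location of the gold coin.
If it is in box 1 (prior 1/3): the host would have opened box 2 instead, probability 0; weight (1/3)·0 = 0.
If it is in box 2 (prior 1/3): box 3 is the lowest-numbered option available, probability 1; weight (1/3)·1 = 1/3.
If it is in box 3 (prior 1/3): the host opened box 3, so this case is ruled out; weight (1/3)·0 = 0.
The weights sum to 1/3.
So P(the gold coin in box 2 | the host opened box 3) = (1/3) / (1/3) = 1.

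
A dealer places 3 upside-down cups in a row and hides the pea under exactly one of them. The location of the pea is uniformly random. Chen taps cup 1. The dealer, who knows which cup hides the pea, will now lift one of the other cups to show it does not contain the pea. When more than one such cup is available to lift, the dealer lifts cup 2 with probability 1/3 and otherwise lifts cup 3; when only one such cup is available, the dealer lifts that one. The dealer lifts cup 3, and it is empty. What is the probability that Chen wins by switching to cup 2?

3/5

Condition on the true location of the pea.
If it is under cup 1 (prior 1/3): cup 2 is available but not opened, probability 2/3; weight (1/3)·(2/3) = 2/9.
If it is under cup 2 (prior 1/3): only cup 3 is available, probability 1; weight (1/3)·1 = 1/3.
If it is under cup 3 (prior 1/3): the dealer opened cup 3, so this case is ruled out; weight (1/3)·0 = 0.
The weights sum to 5/9.
So P(the pea under cup 2 | the dealer opened cup 3) = (1/3) / (5/9) = 3/5.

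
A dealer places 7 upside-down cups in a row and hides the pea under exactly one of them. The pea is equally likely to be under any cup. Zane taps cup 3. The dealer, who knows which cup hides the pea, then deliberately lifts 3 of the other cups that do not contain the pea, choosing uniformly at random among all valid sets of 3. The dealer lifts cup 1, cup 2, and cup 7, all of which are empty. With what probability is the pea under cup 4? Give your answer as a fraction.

2/7

Condition on the true location of the pea.
If it is under any of cups 1, 2, and 7 (prior 1/7 each): that cup was opened and seen not to hold the prize — ruled out; weight (1/7)·0 = 0 each.
If it is under cup 3 (prior 1/7): the dealer has 20 equally likely choices, so probability 1/20; weight (1/7)·(1/20) = 1/140.
If it is under any of cups 4, 5, and 6 (prior 1/7 each): the dealer has 10 equally likely choices, so probability 1/10; weight (1/7)·(1/10) = 1/70 each.
The weights sum to 1/20.
So P(the pea under cup 4 | the dealer opened cup 1, cup 2, and cup 7) = (1/70) / (1/20) = 2/7.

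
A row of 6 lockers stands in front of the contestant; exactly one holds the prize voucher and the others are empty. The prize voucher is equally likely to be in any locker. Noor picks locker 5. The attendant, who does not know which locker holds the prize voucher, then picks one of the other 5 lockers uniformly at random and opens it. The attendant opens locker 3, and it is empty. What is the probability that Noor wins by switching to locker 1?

Because the attendant chose which locker to open without knowing where the prize voucher is, the choice is independent of the prize location. Learning that locker 3 does not hold the prize voucher simply rules out that one location and leaves the remaining 5 lockers still equally likely by symmetry.
So P(the prize voucher in locker 1) = 1/5.

1/5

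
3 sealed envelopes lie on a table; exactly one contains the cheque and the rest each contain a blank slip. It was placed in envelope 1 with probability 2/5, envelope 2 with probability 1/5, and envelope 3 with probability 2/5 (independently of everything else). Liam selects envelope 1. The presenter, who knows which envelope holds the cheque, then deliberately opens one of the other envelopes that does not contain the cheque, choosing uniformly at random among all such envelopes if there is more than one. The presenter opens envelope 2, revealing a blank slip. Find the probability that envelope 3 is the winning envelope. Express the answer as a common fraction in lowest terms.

Condition on the true location of the cheque.
If it is in envelope 1 (prior 2/5): the presenter has 2 equally likely choices, so probability 1/2; weight (2/5)·(1/2) = 1/5.
If it is in envelope 2 (prior 1/5): the presenter opened envelope 2, so this case is ruled out; weight (1/5)·0 = 0.
If it is in envelope 3 (prior 2/5): the presenter has no choice, probability 1; weight (2/5)·1 = 2/5.
The weights sum to 3/5.
So P(the cheque in envelope 3 | the presenter opened envelope 2) = (2/5) / (3/5) = 2/3.

2/3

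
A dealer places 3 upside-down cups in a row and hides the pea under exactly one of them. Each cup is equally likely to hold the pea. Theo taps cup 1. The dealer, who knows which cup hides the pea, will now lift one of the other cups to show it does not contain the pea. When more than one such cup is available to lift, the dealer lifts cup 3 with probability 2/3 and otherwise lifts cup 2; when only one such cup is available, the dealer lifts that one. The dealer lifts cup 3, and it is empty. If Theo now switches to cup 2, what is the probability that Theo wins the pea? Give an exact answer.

Consider each possible location of the pea in turn.
If it is under cup 1 (prior 1/3): cup 3 is available, opened with probability 2/3; weight (1/3)·(2/3) = 2/9.
If it is under cup 2 (prior 1/3): only cup 3 is available, probability 1; weight (1/3)·1 = 1/3.
If it is under cup 3 (prior 1/3): the dealer opened cup 3, so this case is ruled out; weight (1/3)·0 = 0.
The weights sum to 5/9.
So P(the pea under cup 2 | the dealer opened cup 3) = (1/3) / (5/9) = 3/5.

3/5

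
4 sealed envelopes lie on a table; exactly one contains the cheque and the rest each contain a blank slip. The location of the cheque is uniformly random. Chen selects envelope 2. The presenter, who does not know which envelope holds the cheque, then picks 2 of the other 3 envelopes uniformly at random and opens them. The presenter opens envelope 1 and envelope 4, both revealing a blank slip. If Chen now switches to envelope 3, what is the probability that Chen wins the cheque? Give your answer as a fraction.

Because the presenter chose which envelopes to open without knowing where the cheque is, the choice is independent of the prize location. Learning that none of the 2 opened envelopes holds the cheque simply rules out those 2 locations and leaves the remaining 2 envelopes still equally likely by symmetry.
So P(the cheque in envelope 3) = 1/2.

1/2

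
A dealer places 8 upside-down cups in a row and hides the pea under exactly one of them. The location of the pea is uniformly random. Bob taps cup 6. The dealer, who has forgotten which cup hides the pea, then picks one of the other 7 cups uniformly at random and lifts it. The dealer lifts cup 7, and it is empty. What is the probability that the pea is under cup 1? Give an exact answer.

Apply Bayes' rule, conditioning on where the pea actually is.
If it is under any of cups 1, 2, 3, 4, 5, 6, and 8 (prior 1/8 each): the dealer picks cup 7 with probability 1/7 regardless, and it is not the prize; weight (1/8)·(1/7) = 1/56 each.
If it is under cup 7 (prior 1/8): the dealer opened cup 7, so this case is ruled out; weight (1/8)·0 = 0.
The weights sum to 1/8.
So P(the pea under cup 1 | the dealer opened cup 7) = (1/56) / (1/8) = 1/7.

1/7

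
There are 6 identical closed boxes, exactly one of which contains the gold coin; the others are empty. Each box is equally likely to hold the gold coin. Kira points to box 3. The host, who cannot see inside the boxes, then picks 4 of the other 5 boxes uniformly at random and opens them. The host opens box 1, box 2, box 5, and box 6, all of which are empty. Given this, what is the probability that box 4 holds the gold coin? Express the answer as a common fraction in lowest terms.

Consider each possible location of the gold coin in turn.
If it is in any of boxes 1, 2, 5, and 6 (prior 1/6 each): that box was opened and seen not to hold the prize — ruled out; weight (1/6)·0 = 0 each.
If it is in either of boxes 3 and 4 (prior 1/6 each): the host picks exactly this set with probability 1/5 regardless, and none is the prize; weight (1/6)·(1/5) = 1/30 each.
The weights sum to 1/15.
So P(the gold coin in box 4 | the host opened box 1, box 2, box 5, and box 6) = (1/30) / (1/15) = 1/2.

1/2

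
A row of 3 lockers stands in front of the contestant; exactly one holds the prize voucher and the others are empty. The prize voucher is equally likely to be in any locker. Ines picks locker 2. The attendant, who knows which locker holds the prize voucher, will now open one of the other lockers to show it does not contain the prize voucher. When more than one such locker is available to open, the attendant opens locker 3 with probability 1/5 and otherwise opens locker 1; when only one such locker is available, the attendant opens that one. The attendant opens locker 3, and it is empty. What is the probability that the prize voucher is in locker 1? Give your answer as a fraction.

Consider each possible location of the prize voucher in turn.
If it is in locker 1 (prior 1/3): only locker 3 is available, probability 1; weight (1/3)·1 = 1/3.
If it is in locker 2 (prior 1/3): locker 3 is available, opened with probability 1/5; weight (1/3)·(1/5) = 1/15.
If it is in locker 3 (prior 1/3): the attendant opened locker 3, so this case is ruled out; weight (1/3)·0 = 0.
The weights sum to 2/5.
So P(the prize voucher in locker 1 | the attendant opened locker 3) = (1/3) / (2/5) = 5/6.

5/6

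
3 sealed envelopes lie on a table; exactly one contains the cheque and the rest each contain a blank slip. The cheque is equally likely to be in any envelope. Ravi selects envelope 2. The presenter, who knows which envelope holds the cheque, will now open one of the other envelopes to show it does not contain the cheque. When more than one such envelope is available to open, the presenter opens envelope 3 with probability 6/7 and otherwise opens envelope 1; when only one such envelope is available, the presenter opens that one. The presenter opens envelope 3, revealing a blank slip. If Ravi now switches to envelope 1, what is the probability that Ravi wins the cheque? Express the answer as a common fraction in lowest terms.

7/13

Condition on the true location of the cheque.
If it is in envelope 1 (prior 1/3): only envelope 3 is available, probability 1; weight (1/3)·1 = 1/3.
If it is in envelope 2 (prior 1/3): envelope 3 is available, opened with probability 6/7; weight (1/3)·(6/7) = 2/7.
If it is in envelope 3 (prior 1/3): the presenter opened envelope 3, so this case is ruled out; weight (1/3)·0 = 0.
The weights sum to 13/21.
So P(the cheque in envelope 1 | the presenter opened envelope 3) = (1/3) / (13/21) = 7/13.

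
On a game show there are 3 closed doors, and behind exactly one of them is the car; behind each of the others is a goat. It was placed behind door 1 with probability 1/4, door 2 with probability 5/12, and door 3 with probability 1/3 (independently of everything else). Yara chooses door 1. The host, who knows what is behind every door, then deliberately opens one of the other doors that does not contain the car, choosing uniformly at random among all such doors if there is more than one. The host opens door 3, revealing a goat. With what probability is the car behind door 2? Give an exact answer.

10/13

Apply Bayes' rule, conditioning on where the car actually is.
If it is behind door 1 (prior 1/4): the host has 2 equally likely choices, so probability 1/2; weight (1/4)·(1/2) = 1/8.
If it is behind door 2 (prior 5/12): the host has no choice, probability 1; weight (5/12)·1 = 5/12.
If it is behind door 3 (prior 1/3): the host opened door 3, so this case is ruled out; weight (1/3)·0 = 0.
The weights sum to 13/24.
So P(the car behind door 2 | the host opened door 3) = (5/12) / (13/24) = 10/13.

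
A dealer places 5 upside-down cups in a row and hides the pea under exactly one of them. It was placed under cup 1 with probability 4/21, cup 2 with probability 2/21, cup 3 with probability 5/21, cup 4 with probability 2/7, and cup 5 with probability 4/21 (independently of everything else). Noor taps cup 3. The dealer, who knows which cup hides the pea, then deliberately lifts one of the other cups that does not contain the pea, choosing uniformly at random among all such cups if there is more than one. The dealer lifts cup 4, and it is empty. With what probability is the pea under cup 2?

8/55

Consider each possible location of the pea in turn.
If it is under either of cups 1 and 5 (prior 4/21 each): the dealer has 3 equally likely choices, so probability 1/3; weight (4/21)·(1/3) = 4/63 each.
If it is under cup 2 (prior 2/21): the dealer has 3 equally likely choices, so probability 1/3; weight (2/21)·(1/3) = 2/63.
If it is under cup 3 (prior 5/21): the dealer has 4 equally likely choices, so probability 1/4; weight (5/21)·(1/4) = 5/84.
If it is under cup 4 (prior 2/7): the dealer opened cup 4, so this case is ruled out; weight (2/7)·0 = 0.
The weights sum to 55/252.
So P(the pea under cup 2 | the dealer opened cup 4) = (2/63) / (55/252) = 8/55.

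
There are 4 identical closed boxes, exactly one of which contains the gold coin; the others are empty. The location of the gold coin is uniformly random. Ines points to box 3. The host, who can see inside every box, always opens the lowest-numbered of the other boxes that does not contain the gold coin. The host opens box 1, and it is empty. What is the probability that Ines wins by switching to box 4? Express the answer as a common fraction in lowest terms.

Consider each possible location of the gold coin in turn.
If it is in box 1 (prior 1/4): the host opened box 1, so this case is ruled out; weight (1/4)·0 = 0.
If it is in any of boxes 2, 3, and 4 (prior 1/4 each): box 1 is the lowest-numbered option available, probability 1; weight (1/4)·1 = 1/4 each.
The weights sum to 3/4.
So P(the gold coin in box 4 | the host opened box 1) = (1/4) / (3/4) = 1/3.

1/3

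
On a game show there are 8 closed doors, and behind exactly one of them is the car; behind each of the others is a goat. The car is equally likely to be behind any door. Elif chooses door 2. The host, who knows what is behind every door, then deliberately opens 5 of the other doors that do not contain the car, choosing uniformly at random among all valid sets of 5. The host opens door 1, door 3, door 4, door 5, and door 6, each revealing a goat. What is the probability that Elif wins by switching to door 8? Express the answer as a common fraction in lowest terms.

Condition on the true location of the car.
If it is behind any of doors 1, 3, 4, 5, and 6 (prior 1/8 each): that door was opened and seen not to hold the prize — ruled out; weight (1/8)·0 = 0 each.
If it is behind door 2 (prior 1/8): the host has 21 equally likely choices, so probability 1/21; weight (1/8)·(1/21) = 1/168.
If it is behind either of doors 7 and 8 (prior 1/8 each): the host has 6 equally likely choices, so probability 1/6; weight (1/8)·(1/6) = 1/48 each.
The weights sum to 1/21.
So P(the car behind door 8 | the host opened door 1, door 3, door 4, door 5, and door 6) = (1/48) / (1/21) = 7/16.

7/16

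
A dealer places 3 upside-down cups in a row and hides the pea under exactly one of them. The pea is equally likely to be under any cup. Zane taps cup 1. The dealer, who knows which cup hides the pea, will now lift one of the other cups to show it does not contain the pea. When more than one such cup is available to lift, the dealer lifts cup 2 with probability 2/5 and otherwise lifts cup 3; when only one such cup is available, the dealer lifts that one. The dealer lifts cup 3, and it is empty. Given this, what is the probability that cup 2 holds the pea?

5/8

Consider each possible location of the pea in turn.
If it is under cup 1 (prior 1/3): cup 2 is available but not opened, probability 3/5; weight (1/3)·(3/5) = 1/5.
If it is under cup 2 (prior 1/3): only cup 3 is available, probability 1; weight (1/3)·1 = 1/3.
If it is under cup 3 (prior 1/3): the dealer opened cup 3, so this case is ruled out; weight (1/3)·0 = 0.
The weights sum to 8/15.
So P(the pea under cup 2 | the dealer opened cup 3) = (1/3) / (8/15) = 5/8.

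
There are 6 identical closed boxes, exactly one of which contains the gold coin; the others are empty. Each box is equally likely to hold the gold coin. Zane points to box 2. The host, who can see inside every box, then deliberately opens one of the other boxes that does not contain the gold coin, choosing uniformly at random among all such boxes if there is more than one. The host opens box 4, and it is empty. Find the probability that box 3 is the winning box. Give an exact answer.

5/24

Consider each possible location of the gold coin in turn.
If it is in any of boxes 1, 3, 5, and 6 (prior 1/6 each): the host has 4 equally likely choices, so probability 1/4; weight (1/6)·(1/4) = 1/24 each.
If it is in box 2 (prior 1/6): the host has 5 equally likely choices, so probability 1/5; weight (1/6)·(1/5) = 1/30.
If it is in box 4 (prior 1/6): the host opened box 4, so this case is ruled out; weight (1/6)·0 = 0.
The weights sum to 1/5.
So P(the gold coin in box 3 | the host opened box 4) = (1/24) / (1/5) = 5/24.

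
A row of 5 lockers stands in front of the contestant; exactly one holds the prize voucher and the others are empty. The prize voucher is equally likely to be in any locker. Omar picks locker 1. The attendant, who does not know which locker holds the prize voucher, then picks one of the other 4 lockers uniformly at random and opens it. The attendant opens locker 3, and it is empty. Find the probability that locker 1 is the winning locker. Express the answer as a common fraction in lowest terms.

Because the attendant chose which locker to open without knowing where the prize voucher is, the choice is independent of the prize location. Learning that locker 3 does not hold the prize voucher simply rules out that one location and leaves the remaining 4 lockers still equally likely by symmetry.
So P(the prize voucher in locker 1) = 1/4.

1/4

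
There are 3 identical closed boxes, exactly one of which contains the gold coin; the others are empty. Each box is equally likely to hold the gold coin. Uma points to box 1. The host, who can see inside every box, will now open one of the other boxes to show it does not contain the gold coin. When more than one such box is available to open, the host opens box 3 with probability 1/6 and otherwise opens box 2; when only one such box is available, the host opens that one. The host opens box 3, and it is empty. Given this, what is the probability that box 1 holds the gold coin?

1/7

Apply Bayes' rule, conditioning on where the gold coin actually is.
If it is in box 1 (prior 1/3): box 3 is available, opened with probability 1/6; weight (1/3)·(1/6) = 1/18.
If it is in box 2 (prior 1/3): only box 3 is available, probability 1; weight (1/3)·1 = 1/3.
If it is in box 3 (prior 1/3): the host opened box 3, so this case is ruled out; weight (1/3)·0 = 0.
The weights sum to 7/18.
So P(the gold coin in box 1 | the host opened box 3) = (1/18) / (7/18) = 1/7.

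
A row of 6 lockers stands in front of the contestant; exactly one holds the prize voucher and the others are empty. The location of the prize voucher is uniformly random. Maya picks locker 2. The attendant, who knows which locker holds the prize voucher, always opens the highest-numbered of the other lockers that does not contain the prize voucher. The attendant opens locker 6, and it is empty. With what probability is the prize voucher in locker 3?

1/5

Consider each possible location of the prize voucher in turn.
If it is in any of lockers 1, 2, 3, 4, and 5 (prior 1/6 each): locker 6 is the highest-numbered option available, probability 1; weight (1/6)·1 = 1/6 each.
If it is in locker 6 (prior 1/6): the attendant opened locker 6, so this case is ruled out; weight (1/6)·0 = 0.
The weights sum to 5/6.
So P(the prize voucher in locker 3 | the attendant opened locker 6) = (1/6) / (5/6) = 1/5.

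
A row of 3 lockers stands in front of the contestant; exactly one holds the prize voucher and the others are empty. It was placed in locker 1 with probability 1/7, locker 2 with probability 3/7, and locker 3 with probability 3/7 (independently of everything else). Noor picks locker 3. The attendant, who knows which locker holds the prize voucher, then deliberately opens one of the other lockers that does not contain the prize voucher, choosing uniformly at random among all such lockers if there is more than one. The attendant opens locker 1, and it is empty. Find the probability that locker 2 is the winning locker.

Consider each possible location of the prize voucher in turn.
If it is in locker 1 (prior 1/7): the attendant opened locker 1, so this case is ruled out; weight (1/7)·0 = 0.
If it is in locker 2 (prior 3/7): the attendant has no choice, probability 1; weight (3/7)·1 = 3/7.
If it is in locker 3 (prior 3/7): the attendant has 2 equally likely choices, so probability 1/2; weight (3/7)·(1/2) = 3/14.
The weights sum to 9/14.
So P(the prize voucher in locker 2 | the attendant opened locker 1) = (3/7) / (9/14) = 2/3.

2/3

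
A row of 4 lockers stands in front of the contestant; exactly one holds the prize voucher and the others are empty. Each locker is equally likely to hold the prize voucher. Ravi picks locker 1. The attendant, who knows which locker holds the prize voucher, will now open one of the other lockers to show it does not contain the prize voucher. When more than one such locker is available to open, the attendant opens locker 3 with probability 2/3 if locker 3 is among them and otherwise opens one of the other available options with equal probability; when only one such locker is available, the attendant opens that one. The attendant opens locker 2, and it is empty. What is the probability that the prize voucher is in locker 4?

1/3

Condition on the true location of the prize voucher.
If it is in locker 1 (prior 1/4): locker 3 is available but not opened; locker 2 gets probability (1 − 2/3)/2 = 1/6; weight (1/4)·(1/6) = 1/24.
If it is in locker 2 (prior 1/4): the attendant opened locker 2, so this case is ruled out; weight (1/4)·0 = 0.
If it is in locker 3 (prior 1/4): locker 3 holds the prize so is unavailable; the attendant chooses uniformly among the 2 others, probability 1/2; weight (1/4)·(1/2) = 1/8.
If it is in locker 4 (prior 1/4): locker 3 is available but not opened, probability 1/3; weight (1/4)·(1/3) = 1/12.
The weights sum to 1/4.
So P(the prize voucher in locker 4 | the attendant opened locker 2) = (1/12) / (1/4) = 1/3.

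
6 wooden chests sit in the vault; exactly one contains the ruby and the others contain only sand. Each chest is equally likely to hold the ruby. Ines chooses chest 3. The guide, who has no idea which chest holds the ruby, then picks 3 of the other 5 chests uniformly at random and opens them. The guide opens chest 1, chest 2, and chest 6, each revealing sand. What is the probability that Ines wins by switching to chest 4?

1/3

Condition on the true location of the ruby.
If it is in any of chests 1, 2, and 6 (prior 1/6 each): that chest was opened and seen not to hold the prize — ruled out; weight (1/6)·0 = 0 each.
If it is in any of chests 3, 4, and 5 (prior 1/6 each): the guide picks exactly this set with probability 1/10 regardless, and none is the prize; weight (1/6)·(1/10) = 1/60 each.
The weights sum to 1/20.
So P(the ruby in chest 4 | the guide opened chest 1, chest 2, and chest 6) = (1/60) / (1/20) = 1/3.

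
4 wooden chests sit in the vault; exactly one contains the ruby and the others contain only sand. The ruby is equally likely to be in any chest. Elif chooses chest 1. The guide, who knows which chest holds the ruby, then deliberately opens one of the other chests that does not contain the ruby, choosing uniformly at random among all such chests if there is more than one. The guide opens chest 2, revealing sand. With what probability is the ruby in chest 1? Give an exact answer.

Condition on the true location of the ruby.
If it is in chest 1 (prior 1/4): the guide has 3 equally likely choices, so probability 1/3; weight (1/4)·(1/3) = 1/12.
If it is in chest 2 (prior 1/4): the guide opened chest 2, so this case is ruled out; weight (1/4)·0 = 0.
If it is in either of chests 3 and 4 (prior 1/4 each): the guide has 2 equally likely choices, so probability 1/2; weight (1/4)·(1/2) = 1/8 each.
The weights sum to 1/3.
So P(the ruby in chest 1 | the guide opened chest 2) = (1/12) / (1/3) = 1/4.

1/4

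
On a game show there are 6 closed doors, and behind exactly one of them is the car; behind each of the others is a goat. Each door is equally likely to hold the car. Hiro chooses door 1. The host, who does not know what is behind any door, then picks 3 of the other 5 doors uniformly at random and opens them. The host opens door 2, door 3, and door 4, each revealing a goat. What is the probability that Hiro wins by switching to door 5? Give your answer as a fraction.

1/3

Apply Bayes' rule, conditioning on where the car actually is.
If it is behind any of doors 1, 5, and 6 (prior 1/6 each): the host picks exactly this set with probability 1/10 regardless, and none is the prize; weight (1/6)·(1/10) = 1/60 each.
If it is behind any of doors 2, 3, and 4 (prior 1/6 each): that door was opened and seen not to hold the prize — ruled out; weight (1/6)·0 = 0 each.
The weights sum to 1/20.
So P(the car behind door 5 | the host opened door 2, door 3, and door 4) = (1/60) / (1/20) = 1/3.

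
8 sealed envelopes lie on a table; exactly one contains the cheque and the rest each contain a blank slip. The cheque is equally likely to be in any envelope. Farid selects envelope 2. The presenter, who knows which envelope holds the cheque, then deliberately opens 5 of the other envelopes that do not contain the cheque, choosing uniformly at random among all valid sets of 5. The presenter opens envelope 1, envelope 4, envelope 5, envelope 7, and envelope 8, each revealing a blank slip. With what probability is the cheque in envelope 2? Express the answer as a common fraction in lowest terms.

1/8

Condition on the true location of the cheque.
If it is in any of envelopes 1, 4, 5, 7, and 8 (prior 1/8 each): that envelope was opened and seen not to hold the prize — ruled out; weight (1/8)·0 = 0 each.
If it is in envelope 2 (prior 1/8): the presenter has 21 equally likely choices, so probability 1/21; weight (1/8)·(1/21) = 1/168.
If it is in either of envelopes 3 and 6 (prior 1/8 each): the presenter has 6 equally likely choices, so probability 1/6; weight (1/8)·(1/6) = 1/48 each.
The weights sum to 1/21.
So P(the cheque in envelope 2 | the presenter opened envelope 1, envelope 4, envelope 5, envelope 7, and envelope 8) = (1/168) / (1/21) = 1/8.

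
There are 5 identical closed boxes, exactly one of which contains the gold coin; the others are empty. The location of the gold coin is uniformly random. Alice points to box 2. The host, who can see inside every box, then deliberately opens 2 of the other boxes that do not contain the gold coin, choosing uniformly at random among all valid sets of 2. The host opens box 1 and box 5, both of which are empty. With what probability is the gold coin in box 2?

Apply Bayes' rule, conditioning on where the gold coin actually is.
If it is in either of boxes 1 and 5 (prior 1/5 each): that box was opened and seen not to hold the prize — ruled out; weight (1/5)·0 = 0 each.
If it is in box 2 (prior 1/5): the host has 6 equally likely choices, so probability 1/6; weight (1/5)·(1/6) = 1/30.
If it is in either of boxes 3 and 4 (prior 1/5 each): the host has 3 equally likely choices, so probability 1/3; weight (1/5)·(1/3) = 1/15 each.
The weights sum to 1/6.
So P(the gold coin in box 2 | the host opened box 1 and box 5) = (1/30) / (1/6) = 1/5.

1/5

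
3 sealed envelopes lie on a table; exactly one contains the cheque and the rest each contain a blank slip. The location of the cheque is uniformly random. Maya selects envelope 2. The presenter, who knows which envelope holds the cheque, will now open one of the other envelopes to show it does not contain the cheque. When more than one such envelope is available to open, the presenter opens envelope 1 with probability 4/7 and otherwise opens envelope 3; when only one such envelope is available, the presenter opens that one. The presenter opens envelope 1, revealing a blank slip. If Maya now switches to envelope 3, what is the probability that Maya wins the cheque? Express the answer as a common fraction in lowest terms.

Consider each possible location of the cheque in turn.
If it is in envelope 1 (prior 1/3): the presenter opened envelope 1, so this case is ruled out; weight (1/3)·0 = 0.
If it is in envelope 2 (prior 1/3): envelope 1 is available, opened with probability 4/7; weight (1/3)·(4/7) = 4/21.
If it is in envelope 3 (prior 1/3): only envelope 1 is available, probability 1; weight (1/3)·1 = 1/3.
The weights sum to 11/21.
So P(the cheque in envelope 3 | the presenter opened envelope 1) = (1/3) / (11/21) = 7/11.

7/11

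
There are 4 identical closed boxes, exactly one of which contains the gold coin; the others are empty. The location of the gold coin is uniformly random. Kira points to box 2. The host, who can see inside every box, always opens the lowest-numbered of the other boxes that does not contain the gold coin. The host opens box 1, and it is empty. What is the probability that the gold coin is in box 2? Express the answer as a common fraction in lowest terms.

Condition on the true location of the gold coin.
If it is in box 1 (prior 1/4): the host opened box 1, so this case is ruled out; weight (1/4)·0 = 0.
If it is in any of boxes 2, 3, and 4 (prior 1/4 each): box 1 is the lowest-numbered option available, probability 1; weight (1/4)·1 = 1/4 each.
The weights sum to 3/4.
So P(the gold coin in box 2 | the host opened box 1) = (1/4) / (3/4) = 1/3.

1/3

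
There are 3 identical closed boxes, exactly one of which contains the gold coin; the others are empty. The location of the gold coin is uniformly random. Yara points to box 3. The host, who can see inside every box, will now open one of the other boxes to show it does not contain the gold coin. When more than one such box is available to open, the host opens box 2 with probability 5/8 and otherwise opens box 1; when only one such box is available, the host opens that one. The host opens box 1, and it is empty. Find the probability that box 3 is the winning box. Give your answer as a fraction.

3/11

Condition on the true location of the gold coin.
If it is in box 1 (prior 1/3): the host opened box 1, so this case is ruled out; weight (1/3)·0 = 0.
If it is in box 2 (prior 1/3): only box 1 is available, probability 1; weight (1/3)·1 = 1/3.
If it is in box 3 (prior 1/3): box 2 is available but not opened, probability 3/8; weight (1/3)·(3/8) = 1/8.
The weights sum to 11/24.
So P(the gold coin in box 3 | the host opened box 1) = (1/8) / (11/24) = 3/11.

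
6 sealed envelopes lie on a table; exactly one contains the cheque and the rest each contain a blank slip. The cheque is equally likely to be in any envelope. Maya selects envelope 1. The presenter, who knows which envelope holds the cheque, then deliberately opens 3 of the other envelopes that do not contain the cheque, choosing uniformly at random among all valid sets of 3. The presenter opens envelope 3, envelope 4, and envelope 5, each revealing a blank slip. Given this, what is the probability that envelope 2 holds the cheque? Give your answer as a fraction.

Consider each possible location of the cheque in turn.
If it is in envelope 1 (prior 1/6): the presenter has 10 equally likely choices, so probability 1/10; weight (1/6)·(1/10) = 1/60.
If it is in either of envelopes 2 and 6 (prior 1/6 each): the presenter has 4 equally likely choices, so probability 1/4; weight (1/6)·(1/4) = 1/24 each.
If it is in any of envelopes 3, 4, and 5 (prior 1/6 each): that envelope was opened and seen not to hold the prize — ruled out; weight (1/6)·0 = 0 each.
The weights sum to 1/10.
So P(the cheque in envelope 2 | the presenter opened envelope 3, envelope 4, and envelope 5) = (1/24) / (1/10) = 5/12.

5/12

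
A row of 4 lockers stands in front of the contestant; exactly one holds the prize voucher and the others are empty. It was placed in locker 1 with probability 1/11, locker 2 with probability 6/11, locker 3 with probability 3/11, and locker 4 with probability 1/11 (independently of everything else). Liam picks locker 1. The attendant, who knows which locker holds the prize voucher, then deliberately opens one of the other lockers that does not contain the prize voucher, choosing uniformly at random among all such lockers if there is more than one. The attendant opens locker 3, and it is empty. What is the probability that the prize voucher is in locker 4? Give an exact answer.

Condition on the true location of the prize voucher.
If it is in locker 1 (prior 1/11): the attendant has 3 equally likely choices, so probability 1/3; weight (1/11)·(1/3) = 1/33.
If it is in locker 2 (prior 6/11): the attendant has 2 equally likely choices, so probability 1/2; weight (6/11)·(1/2) = 3/11.
If it is in locker 3 (prior 3/11): the attendant opened locker 3, so this case is ruled out; weight (3/11)·0 = 0.
If it is in locker 4 (prior 1/11): the attendant has 2 equally likely choices, so probability 1/2; weight (1/11)·(1/2) = 1/22.
The weights sum to 23/66.
So P(the prize voucher in locker 4 | the attendant opened locker 3) = (1/22) / (23/66) = 3/23.

3/23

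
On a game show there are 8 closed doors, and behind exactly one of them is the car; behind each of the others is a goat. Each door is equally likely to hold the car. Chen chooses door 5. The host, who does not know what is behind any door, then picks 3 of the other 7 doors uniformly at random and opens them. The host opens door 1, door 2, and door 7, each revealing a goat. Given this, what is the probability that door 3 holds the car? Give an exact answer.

1/5

Condition on the true location of the car.
If it is behind any of doors 1, 2, and 7 (prior 1/8 each): that door was opened and seen not to hold the prize — ruled out; weight (1/8)·0 = 0 each.
If it is behind any of doors 3, 4, 5, 6, and 8 (prior 1/8 each): the host picks exactly this set with probability 1/35 regardless, and none is the prize; weight (1/8)·(1/35) = 1/280 each.
The weights sum to 1/56.
So P(the car behind door 3 | the host opened door 1, door 2, and door 7) = (1/280) / (1/56) = 1/5.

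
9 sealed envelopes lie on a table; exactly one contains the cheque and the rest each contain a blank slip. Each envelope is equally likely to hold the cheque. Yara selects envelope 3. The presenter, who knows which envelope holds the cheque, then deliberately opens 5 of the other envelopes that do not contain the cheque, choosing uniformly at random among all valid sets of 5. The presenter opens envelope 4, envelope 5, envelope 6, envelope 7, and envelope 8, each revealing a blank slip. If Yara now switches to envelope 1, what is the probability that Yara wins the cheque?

8/27

Consider each possible location of the cheque in turn.
If it is in any of envelopes 1, 2, and 9 (prior 1/9 each): the presenter has 21 equally likely choices, so probability 1/21; weight (1/9)·(1/21) = 1/189 each.
If it is in envelope 3 (prior 1/9): the presenter has 56 equally likely choices, so probability 1/56; weight (1/9)·(1/56) = 1/504.
If it is in any of envelopes 4, 5, 6, 7, and 8 (prior 1/9 each): that envelope was opened and seen not to hold the prize — ruled out; weight (1/9)·0 = 0 each.
The weights sum to 1/56.
So P(the cheque in envelope 1 | the presenter opened envelope 4, envelope 5, envelope 6, envelope 7, and envelope 8) = (1/189) / (1/56) = 8/27.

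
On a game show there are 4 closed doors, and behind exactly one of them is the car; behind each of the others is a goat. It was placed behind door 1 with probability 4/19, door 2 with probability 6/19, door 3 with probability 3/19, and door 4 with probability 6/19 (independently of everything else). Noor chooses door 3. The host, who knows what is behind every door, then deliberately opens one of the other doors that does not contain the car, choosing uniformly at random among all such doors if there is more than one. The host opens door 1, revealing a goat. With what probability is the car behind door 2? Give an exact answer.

Apply Bayes' rule, conditioning on where the car actually is.
If it is behind door 1 (prior 4/19): the host opened door 1, so this case is ruled out; weight (4/19)·0 = 0.
If it is behind either of doors 2 and 4 (prior 6/19 each): the host has 2 equally likely choices, so probability 1/2; weight (6/19)·(1/2) = 3/19 each.
If it is behind door 3 (prior 3/19): the host has 3 equally likely choices, so probability 1/3; weight (3/19)·(1/3) = 1/19.
The weights sum to 7/19.
So P(the car behind door 2 | the host opened door 1) = (3/19) / (7/19) = 3/7.

3/7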